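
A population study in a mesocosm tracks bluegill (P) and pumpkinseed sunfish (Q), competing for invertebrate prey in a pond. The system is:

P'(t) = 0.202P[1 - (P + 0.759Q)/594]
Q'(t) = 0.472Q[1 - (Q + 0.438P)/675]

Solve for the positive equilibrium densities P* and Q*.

P* ≈ 122, Q* ≈ 621

Setting both brackets to zero gives the nullclines P + 0.759Q = 594 and 0.438P + Q = 675.
Substituting Q = 675 - 0.438P into the first: P(1 - 0.759·0.438) = 594 - 0.759·675.
So P* = 81.7/0.668 = 122, and then Q* = 675 - 0.438·122 = 621.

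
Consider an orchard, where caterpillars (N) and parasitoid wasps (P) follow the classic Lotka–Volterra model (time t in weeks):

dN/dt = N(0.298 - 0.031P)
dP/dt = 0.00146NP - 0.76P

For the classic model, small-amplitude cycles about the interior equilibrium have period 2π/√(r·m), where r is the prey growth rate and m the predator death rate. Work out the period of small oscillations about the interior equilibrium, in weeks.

T ≈ 13.2 weeks

Here r = 0.298 and m = 0.76, so r·m = 0.226.
ω = √0.226 = 0.476 per week, hence T = 2π/ω ≈ 13.2 weeks.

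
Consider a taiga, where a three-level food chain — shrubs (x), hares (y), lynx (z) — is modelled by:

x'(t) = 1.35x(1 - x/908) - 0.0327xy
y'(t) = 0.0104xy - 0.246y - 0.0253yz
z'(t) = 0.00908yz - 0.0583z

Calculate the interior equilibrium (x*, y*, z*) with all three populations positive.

From dz/dt = 0: 0.00908y* = 0.0583, so y* = 6.42.
From dx/dt = 0: 1.35(1 - x*/908) = 0.0327·6.42, giving x* = 908·(1 - 0.156) = 767.
From dy/dt = 0: 0.0104·767 - 0.246 = 0.0253z*, so z* = 7.73/0.0253 = 305.

x* ≈ 767, y* ≈ 6.42, z* ≈ 305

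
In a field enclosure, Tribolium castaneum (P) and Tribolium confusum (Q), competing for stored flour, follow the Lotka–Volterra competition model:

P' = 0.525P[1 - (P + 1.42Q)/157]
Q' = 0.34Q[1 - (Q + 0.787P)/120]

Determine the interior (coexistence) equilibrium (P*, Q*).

P* ≈ 114, Q* ≈ 30.3

Setting both brackets to zero gives the nullclines P + 1.42Q = 157 and 0.787P + Q = 120.
Substituting Q = 120 - 0.787P into the first: P(1 - 1.42·0.787) = 157 - 1.42·120.
So P* = -13.4/-0.118 = 114, and then Q* = 120 - 0.787·114 = 30.3.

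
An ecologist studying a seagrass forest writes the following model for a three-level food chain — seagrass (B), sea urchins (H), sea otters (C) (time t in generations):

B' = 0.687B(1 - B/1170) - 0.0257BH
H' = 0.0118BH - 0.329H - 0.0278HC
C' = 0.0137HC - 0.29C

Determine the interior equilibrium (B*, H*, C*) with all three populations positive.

From dC/dt = 0: 0.0137H* = 0.29, so H* = 21.2.
From dB/dt = 0: 0.687(1 - B*/1170) = 0.0257·21.2, giving B* = 1170·(1 - 0.792) = 244.
From dH/dt = 0: 0.0118·244 - 0.329 = 0.0278C*, so C* = 2.54/0.0278 = 91.5.

B* ≈ 244, H* ≈ 21.2, C* ≈ 91.5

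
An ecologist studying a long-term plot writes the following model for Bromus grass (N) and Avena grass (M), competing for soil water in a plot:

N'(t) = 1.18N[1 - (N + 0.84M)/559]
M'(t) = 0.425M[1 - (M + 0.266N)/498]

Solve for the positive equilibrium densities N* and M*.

N* ≈ 181, M* ≈ 450

Setting both brackets to zero gives the nullclines N + 0.84M = 559 and 0.266N + M = 498.
Substituting M = 498 - 0.266N into the first: N(1 - 0.84·0.266) = 559 - 0.84·498.
So N* = 141/0.777 = 181, and then M* = 498 - 0.266·181 = 450.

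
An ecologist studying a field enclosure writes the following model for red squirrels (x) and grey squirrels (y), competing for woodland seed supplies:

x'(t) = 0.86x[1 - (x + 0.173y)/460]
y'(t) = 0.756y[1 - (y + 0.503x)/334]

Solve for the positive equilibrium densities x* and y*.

Setting both brackets to zero gives the nullclines x + 0.173y = 460 and 0.503x + y = 334.
Substituting y = 334 - 0.503x into the first: x(1 - 0.173·0.503) = 460 - 0.173·334.
So x* = 402/0.913 = 441, and then y* = 334 - 0.503·441 = 112.

x* ≈ 441, y* ≈ 112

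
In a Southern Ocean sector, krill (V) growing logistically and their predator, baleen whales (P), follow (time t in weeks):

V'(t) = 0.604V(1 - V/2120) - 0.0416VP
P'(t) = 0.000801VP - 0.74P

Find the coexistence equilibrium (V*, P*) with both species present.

From dP/dt = 0 with P > 0: 0.000801V* = 0.74, so V* = 924.
Substitute into dV/dt = 0: 0.604(1 - 924/2120) = 0.0416P*.
The bracket is 0.564, giving P* = 0.341/0.0416 = 8.19.

V* ≈ 924, P* ≈ 8.19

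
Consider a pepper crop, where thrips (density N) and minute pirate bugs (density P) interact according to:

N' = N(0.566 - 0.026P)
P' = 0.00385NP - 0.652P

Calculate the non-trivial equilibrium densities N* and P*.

N* ≈ 169, P* ≈ 21.8

Set dP/dt = 0 with P > 0: 0.00385N - 0.652 = 0, so N* = 0.652/0.00385 = 169.
Set dN/dt = 0 with N > 0: 0.566 - 0.026P = 0, so P* = 0.566/0.026 = 21.8.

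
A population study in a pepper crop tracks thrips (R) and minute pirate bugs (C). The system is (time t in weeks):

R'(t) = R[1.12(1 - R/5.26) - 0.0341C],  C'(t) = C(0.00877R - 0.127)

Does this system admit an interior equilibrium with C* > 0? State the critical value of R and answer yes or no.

Threshold R = 14.5; K < 14.5, so no, the predator goes extinct.

The predator equation gives dC/dt > 0 only when R > 0.127/0.00877 = 14.5.
Without the predator, R → K = 5.26. Since 5.26 < 14.5, the predator cannot invade.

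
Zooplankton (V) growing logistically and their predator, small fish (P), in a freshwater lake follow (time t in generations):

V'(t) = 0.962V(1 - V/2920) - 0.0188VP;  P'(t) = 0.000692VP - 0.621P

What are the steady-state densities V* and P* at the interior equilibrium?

V* ≈ 897, P* ≈ 35.4

From dP/dt = 0 with P > 0: 0.000692V* = 0.621, so V* = 897.
Substitute into dV/dt = 0: 0.962(1 - 897/2920) = 0.0188P*.
The bracket is 0.693, giving P* = 0.666/0.0188 = 35.4.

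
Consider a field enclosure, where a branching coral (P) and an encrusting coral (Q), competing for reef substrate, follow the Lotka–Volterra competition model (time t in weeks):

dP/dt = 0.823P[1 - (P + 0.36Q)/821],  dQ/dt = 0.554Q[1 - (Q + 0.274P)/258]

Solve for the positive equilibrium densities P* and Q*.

Setting both brackets to zero gives the nullclines P + 0.36Q = 821 and 0.274P + Q = 258.
Substituting Q = 258 - 0.274P into the first: P(1 - 0.36·0.274) = 821 - 0.36·258.
So P* = 728/0.901 = 808, and then Q* = 258 - 0.274·808 = 36.7.

P* ≈ 808, Q* ≈ 36.7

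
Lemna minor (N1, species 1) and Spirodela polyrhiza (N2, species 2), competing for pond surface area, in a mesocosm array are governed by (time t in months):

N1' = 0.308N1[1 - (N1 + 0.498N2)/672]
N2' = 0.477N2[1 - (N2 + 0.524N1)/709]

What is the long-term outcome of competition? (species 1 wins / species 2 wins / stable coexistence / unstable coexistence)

stable coexistence

Compare the nullcline intercepts: K1/α12 = 672/0.498 = 1350 > K2 = 709; K2/α21 = 709/0.524 = 1350 > K1 = 672.
Since both inequalities hold, each species can invade when rare, so the interior equilibrium is stable.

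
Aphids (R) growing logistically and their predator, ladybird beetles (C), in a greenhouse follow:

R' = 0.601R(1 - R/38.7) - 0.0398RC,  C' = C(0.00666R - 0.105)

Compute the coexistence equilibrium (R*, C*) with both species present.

From dC/dt = 0 with C > 0: 0.00666R* = 0.105, so R* = 15.8.
Substitute into dR/dt = 0: 0.601(1 - 15.8/38.7) = 0.0398C*.
The bracket is 0.593, giving C* = 0.356/0.0398 = 8.95.

R* ≈ 15.8, C* ≈ 8.95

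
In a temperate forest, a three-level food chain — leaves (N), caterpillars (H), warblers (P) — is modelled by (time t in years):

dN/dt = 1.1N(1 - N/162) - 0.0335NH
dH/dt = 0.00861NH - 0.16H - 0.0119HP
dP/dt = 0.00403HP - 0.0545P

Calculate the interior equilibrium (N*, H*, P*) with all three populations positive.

From dP/dt = 0: 0.00403H* = 0.0545, so H* = 13.5.
From dN/dt = 0: 1.1(1 - N*/162) = 0.0335·13.5, giving N* = 162·(1 - 0.412) = 95.3.
From dH/dt = 0: 0.00861·95.3 - 0.16 = 0.0119P*, so P* = 0.66/0.0119 = 55.5.

N* ≈ 95.3, H* ≈ 13.5, P* ≈ 55.5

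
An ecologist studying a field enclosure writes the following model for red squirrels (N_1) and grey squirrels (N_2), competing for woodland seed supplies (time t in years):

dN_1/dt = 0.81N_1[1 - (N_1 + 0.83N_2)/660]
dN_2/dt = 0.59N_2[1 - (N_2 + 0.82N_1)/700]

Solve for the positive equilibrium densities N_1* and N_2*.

Setting both brackets to zero gives the nullclines N_1 + 0.83N_2 = 660 and 0.82N_1 + N_2 = 700.
Substituting N_2 = 700 - 0.82N_1 into the first: N_1(1 - 0.83·0.82) = 660 - 0.83·700.
So N_1* = 79/0.319 = 247, and then N_2* = 700 - 0.82·247 = 497.

N_1* ≈ 247, N_2* ≈ 497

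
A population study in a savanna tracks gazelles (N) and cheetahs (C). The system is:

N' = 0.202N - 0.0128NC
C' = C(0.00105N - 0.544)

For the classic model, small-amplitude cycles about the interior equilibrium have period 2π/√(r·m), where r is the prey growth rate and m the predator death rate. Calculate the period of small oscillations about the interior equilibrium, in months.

Here r = 0.202 and m = 0.544, so r·m = 0.11.
ω = √0.11 = 0.331 per month, hence T = 2π/ω ≈ 19 months.

T ≈ 19 months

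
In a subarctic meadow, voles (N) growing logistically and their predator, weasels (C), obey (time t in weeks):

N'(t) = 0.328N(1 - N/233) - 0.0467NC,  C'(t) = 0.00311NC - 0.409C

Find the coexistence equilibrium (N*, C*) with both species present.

N* ≈ 132, C* ≈ 3.06

From dC/dt = 0 with C > 0: 0.00311N* = 0.409, so N* = 132.
Substitute into dN/dt = 0: 0.328(1 - 132/233) = 0.0467C*.
The bracket is 0.436, giving C* = 0.143/0.0467 = 3.06.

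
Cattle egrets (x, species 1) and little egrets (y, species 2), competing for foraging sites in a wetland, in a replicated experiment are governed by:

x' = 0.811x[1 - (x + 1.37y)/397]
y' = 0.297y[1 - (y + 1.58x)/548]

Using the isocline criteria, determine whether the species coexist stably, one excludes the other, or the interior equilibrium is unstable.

unstable coexistence (outcome depends on initial conditions)

Compare the nullcline intercepts: K1/α12 = 397/1.37 = 290 < K2 = 548; K2/α21 = 548/1.58 = 347 < K1 = 397.
Since both are reversed, neither can invade when rare; the interior point is a saddle.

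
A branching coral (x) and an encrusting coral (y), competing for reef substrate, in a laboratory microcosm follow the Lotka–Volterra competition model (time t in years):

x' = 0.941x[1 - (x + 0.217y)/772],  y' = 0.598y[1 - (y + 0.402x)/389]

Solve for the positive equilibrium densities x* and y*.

Setting both brackets to zero gives the nullclines x + 0.217y = 772 and 0.402x + y = 389.
Substituting y = 389 - 0.402x into the first: x(1 - 0.217·0.402) = 772 - 0.217·389.
So x* = 688/0.913 = 753, and then y* = 389 - 0.402·753 = 86.2.

x* ≈ 753, y* ≈ 86.2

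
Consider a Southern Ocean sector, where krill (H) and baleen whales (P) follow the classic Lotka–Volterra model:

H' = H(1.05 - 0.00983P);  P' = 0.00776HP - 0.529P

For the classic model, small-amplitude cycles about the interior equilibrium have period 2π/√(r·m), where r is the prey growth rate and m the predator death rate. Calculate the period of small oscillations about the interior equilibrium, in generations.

Here r = 1.05 and m = 0.529, so r·m = 0.555.
ω = √0.555 = 0.745 per generation, hence T = 2π/ω ≈ 8.43 generations.

T ≈ 8.43 generations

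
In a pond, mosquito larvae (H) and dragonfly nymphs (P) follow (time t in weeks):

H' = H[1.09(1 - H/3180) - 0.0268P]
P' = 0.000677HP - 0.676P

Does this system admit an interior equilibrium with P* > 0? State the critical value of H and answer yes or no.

Threshold H = 999; K > 999, so yes, the predator persists.

The predator equation gives dP/dt > 0 only when H > 0.676/0.000677 = 999.
Without the predator, H → K = 3180. Since 3180 > 999, the predator can invade and persist.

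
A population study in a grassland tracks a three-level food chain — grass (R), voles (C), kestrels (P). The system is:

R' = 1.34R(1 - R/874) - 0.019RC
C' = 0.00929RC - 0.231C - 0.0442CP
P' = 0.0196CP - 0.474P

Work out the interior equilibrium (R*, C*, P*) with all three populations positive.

R* ≈ 574, C* ≈ 24.2, P* ≈ 115

From dP/dt = 0: 0.0196C* = 0.474, so C* = 24.2.
From dR/dt = 0: 1.34(1 - R*/874) = 0.019·24.2, giving R* = 874·(1 - 0.343) = 574.
From dC/dt = 0: 0.00929·574 - 0.231 = 0.0442P*, so P* = 5.1/0.0442 = 115.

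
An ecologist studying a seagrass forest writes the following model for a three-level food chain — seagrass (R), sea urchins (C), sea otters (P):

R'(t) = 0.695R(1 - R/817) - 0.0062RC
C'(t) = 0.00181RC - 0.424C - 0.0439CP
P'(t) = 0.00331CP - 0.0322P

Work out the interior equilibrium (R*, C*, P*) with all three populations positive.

From dP/dt = 0: 0.00331C* = 0.0322, so C* = 9.73.
From dR/dt = 0: 0.695(1 - R*/817) = 0.0062·9.73, giving R* = 817·(1 - 0.0868) = 746.
From dC/dt = 0: 0.00181·746 - 0.424 = 0.0439P*, so P* = 0.926/0.0439 = 21.1.

R* ≈ 746, C* ≈ 9.73, P* ≈ 21.1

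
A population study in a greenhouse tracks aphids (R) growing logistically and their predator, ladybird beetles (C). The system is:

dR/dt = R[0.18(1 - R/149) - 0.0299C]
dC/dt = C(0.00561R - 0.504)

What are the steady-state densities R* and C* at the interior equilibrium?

R* ≈ 89.8, C* ≈ 2.39

From dC/dt = 0 with C > 0: 0.00561R* = 0.504, so R* = 89.8.
Substitute into dR/dt = 0: 0.18(1 - 89.8/149) = 0.0299C*.
The bracket is 0.397, giving C* = 0.0715/0.0299 = 2.39.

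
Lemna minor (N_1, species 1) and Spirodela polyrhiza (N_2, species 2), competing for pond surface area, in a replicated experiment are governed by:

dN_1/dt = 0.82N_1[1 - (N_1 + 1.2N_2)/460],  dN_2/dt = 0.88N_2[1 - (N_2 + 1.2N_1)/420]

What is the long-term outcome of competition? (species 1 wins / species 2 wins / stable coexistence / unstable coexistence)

Compare the nullcline intercepts: K1/α12 = 460/1.2 = 383 < K2 = 420; K2/α21 = 420/1.2 = 350 < K1 = 460.
Since both are reversed, neither can invade when rare; the interior point is a saddle.

unstable coexistence (outcome depends on initial conditions)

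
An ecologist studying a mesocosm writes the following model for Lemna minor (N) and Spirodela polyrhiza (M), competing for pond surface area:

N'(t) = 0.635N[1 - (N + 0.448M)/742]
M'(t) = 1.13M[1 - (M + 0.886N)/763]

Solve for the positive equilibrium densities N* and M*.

Setting both brackets to zero gives the nullclines N + 0.448M = 742 and 0.886N + M = 763.
Substituting M = 763 - 0.886N into the first: N(1 - 0.448·0.886) = 742 - 0.448·763.
So N* = 400/0.603 = 664, and then M* = 763 - 0.886·664 = 175.

N* ≈ 664, M* ≈ 175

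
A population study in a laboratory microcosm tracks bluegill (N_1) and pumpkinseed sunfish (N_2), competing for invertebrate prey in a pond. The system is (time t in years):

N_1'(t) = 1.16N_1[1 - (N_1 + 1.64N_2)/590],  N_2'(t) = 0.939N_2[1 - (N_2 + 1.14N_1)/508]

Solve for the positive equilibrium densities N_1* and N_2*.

Setting both brackets to zero gives the nullclines N_1 + 1.64N_2 = 590 and 1.14N_1 + N_2 = 508.
Substituting N_2 = 508 - 1.14N_1 into the first: N_1(1 - 1.64·1.14) = 590 - 1.64·508.
So N_1* = -243/-0.87 = 280, and then N_2* = 508 - 1.14·280 = 189.

N_1* ≈ 280, N_2* ≈ 189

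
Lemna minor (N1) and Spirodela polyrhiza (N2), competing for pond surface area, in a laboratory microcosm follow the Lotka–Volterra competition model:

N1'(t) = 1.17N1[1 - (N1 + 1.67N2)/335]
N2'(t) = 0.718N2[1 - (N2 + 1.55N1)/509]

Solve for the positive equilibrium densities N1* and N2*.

Setting both brackets to zero gives the nullclines N1 + 1.67N2 = 335 and 1.55N1 + N2 = 509.
Substituting N2 = 509 - 1.55N1 into the first: N1(1 - 1.67·1.55) = 335 - 1.67·509.
So N1* = -515/-1.59 = 324, and then N2* = 509 - 1.55·324 = 6.45.

N1* ≈ 324, N2* ≈ 6.45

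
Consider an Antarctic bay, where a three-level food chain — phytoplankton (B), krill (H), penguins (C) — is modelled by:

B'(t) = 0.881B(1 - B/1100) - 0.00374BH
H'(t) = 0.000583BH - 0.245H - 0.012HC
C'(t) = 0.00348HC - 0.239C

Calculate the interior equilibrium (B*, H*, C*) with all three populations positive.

B* ≈ 779, H* ≈ 68.7, C* ≈ 17.4

From dC/dt = 0: 0.00348H* = 0.239, so H* = 68.7.
From dB/dt = 0: 0.881(1 - B*/1100) = 0.00374·68.7, giving B* = 1100·(1 - 0.292) = 779.
From dH/dt = 0: 0.000583·779 - 0.245 = 0.012C*, so C* = 0.209/0.012 = 17.4.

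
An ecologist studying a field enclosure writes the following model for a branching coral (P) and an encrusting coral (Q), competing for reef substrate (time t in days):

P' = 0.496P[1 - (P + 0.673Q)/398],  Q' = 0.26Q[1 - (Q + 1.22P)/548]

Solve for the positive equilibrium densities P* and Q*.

P* ≈ 163, Q* ≈ 349

Setting both brackets to zero gives the nullclines P + 0.673Q = 398 and 1.22P + Q = 548.
Substituting Q = 548 - 1.22P into the first: P(1 - 0.673·1.22) = 398 - 0.673·548.
So P* = 29.2/0.179 = 163, and then Q* = 548 - 1.22·163 = 349.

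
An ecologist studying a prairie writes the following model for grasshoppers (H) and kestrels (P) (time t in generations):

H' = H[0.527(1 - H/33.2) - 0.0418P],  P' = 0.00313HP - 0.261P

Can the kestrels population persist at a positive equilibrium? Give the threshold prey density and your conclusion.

Threshold H = 83.4; K < 83.4, so no, the predator goes extinct.

The predator equation gives dP/dt > 0 only when H > 0.261/0.00313 = 83.4.
Without the predator, H → K = 33.2. Since 33.2 < 83.4, the predator cannot invade.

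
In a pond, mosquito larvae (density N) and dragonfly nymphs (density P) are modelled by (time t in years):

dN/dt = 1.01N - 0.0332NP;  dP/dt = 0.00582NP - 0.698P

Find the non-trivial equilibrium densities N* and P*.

N* ≈ 120, P* ≈ 30.4

Set dP/dt = 0 with P > 0: 0.00582N - 0.698 = 0, so N* = 0.698/0.00582 = 120.
Set dN/dt = 0 with N > 0: 1.01 - 0.0332P = 0, so P* = 1.01/0.0332 = 30.4.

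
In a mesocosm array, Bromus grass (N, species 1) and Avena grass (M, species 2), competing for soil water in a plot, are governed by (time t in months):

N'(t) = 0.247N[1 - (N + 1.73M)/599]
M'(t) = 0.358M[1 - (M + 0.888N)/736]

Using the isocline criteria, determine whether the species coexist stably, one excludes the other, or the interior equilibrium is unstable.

species 2 excludes species 1

Compare the nullcline intercepts: K1/α12 = 599/1.73 = 346 < K2 = 736; K2/α21 = 736/0.888 = 829 > K1 = 599.
Since the inequalities point opposite ways, species 2 can invade but species 1 cannot.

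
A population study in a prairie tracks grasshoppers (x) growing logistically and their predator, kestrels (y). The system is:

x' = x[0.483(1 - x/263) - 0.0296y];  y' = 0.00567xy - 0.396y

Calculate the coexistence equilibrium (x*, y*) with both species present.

x* ≈ 69.8, y* ≈ 12

From dy/dt = 0 with y > 0: 0.00567x* = 0.396, so x* = 69.8.
Substitute into dx/dt = 0: 0.483(1 - 69.8/263) = 0.0296y*.
The bracket is 0.734, giving y* = 0.355/0.0296 = 12.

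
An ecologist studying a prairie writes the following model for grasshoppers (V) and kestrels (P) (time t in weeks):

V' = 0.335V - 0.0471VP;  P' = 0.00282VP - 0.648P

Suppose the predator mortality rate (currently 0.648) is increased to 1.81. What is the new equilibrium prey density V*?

V* ≈ 642

At the interior fixed point, setting dP/dt = 0 with P > 0 fixes V* = (predator death rate)/(VP coefficient) — independent of the other coefficients.
With the change, V* = 1.81/0.00282 = 642; it rises from 230.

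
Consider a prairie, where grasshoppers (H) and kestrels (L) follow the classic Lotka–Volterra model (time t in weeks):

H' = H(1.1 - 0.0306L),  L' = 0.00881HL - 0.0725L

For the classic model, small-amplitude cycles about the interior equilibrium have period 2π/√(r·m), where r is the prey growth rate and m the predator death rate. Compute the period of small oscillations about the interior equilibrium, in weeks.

T ≈ 22.2 weeks

Here r = 1.1 and m = 0.0725, so r·m = 0.0798.
ω = √0.0798 = 0.282 per week, hence T = 2π/ω ≈ 22.2 weeks.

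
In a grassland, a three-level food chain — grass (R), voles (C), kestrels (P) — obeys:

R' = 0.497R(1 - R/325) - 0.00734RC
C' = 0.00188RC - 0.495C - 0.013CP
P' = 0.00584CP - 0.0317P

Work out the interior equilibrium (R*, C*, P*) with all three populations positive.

From dP/dt = 0: 0.00584C* = 0.0317, so C* = 5.43.
From dR/dt = 0: 0.497(1 - R*/325) = 0.00734·5.43, giving R* = 325·(1 - 0.0802) = 299.
From dC/dt = 0: 0.00188·299 - 0.495 = 0.013P*, so P* = 0.067/0.013 = 5.16.

R* ≈ 299, C* ≈ 5.43, P* ≈ 5.16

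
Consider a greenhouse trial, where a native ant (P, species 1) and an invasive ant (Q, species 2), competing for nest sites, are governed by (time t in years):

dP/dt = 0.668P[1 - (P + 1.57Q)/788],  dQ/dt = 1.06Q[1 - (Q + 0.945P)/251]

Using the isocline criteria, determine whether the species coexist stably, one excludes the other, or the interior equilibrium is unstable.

species 1 excludes species 2

Compare the nullcline intercepts: K1/α12 = 788/1.57 = 502 > K2 = 251; K2/α21 = 251/0.945 = 266 < K1 = 788.
Since the inequalities point opposite ways, species 1 can invade but species 2 cannot.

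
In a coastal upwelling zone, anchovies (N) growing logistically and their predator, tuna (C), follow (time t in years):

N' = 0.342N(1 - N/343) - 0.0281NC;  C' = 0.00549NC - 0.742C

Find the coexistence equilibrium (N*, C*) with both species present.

From dC/dt = 0 with C > 0: 0.00549N* = 0.742, so N* = 135.
Substitute into dN/dt = 0: 0.342(1 - 135/343) = 0.0281C*.
The bracket is 0.606, giving C* = 0.207/0.0281 = 7.38.

N* ≈ 135, C* ≈ 7.38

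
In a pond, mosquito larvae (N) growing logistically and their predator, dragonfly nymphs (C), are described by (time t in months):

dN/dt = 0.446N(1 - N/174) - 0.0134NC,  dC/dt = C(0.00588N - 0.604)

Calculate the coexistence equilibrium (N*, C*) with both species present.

From dC/dt = 0 with C > 0: 0.00588N* = 0.604, so N* = 103.
Substitute into dN/dt = 0: 0.446(1 - 103/174) = 0.0134C*.
The bracket is 0.41, giving C* = 0.183/0.0134 = 13.6.

N* ≈ 103, C* ≈ 13.6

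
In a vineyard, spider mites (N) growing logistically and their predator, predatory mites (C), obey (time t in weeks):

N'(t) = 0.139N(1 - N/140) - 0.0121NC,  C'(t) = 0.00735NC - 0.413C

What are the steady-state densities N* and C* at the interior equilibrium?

N* ≈ 56.2, C* ≈ 6.88

From dC/dt = 0 with C > 0: 0.00735N* = 0.413, so N* = 56.2.
Substitute into dN/dt = 0: 0.139(1 - 56.2/140) = 0.0121C*.
The bracket is 0.599, giving C* = 0.0832/0.0121 = 6.88.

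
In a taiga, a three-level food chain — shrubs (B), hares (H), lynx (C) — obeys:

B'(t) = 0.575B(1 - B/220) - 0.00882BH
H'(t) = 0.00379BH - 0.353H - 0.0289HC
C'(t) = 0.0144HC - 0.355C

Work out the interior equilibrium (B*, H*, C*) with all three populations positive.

B* ≈ 137, H* ≈ 24.7, C* ≈ 5.73

From dC/dt = 0: 0.0144H* = 0.355, so H* = 24.7.
From dB/dt = 0: 0.575(1 - B*/220) = 0.00882·24.7, giving B* = 220·(1 - 0.378) = 137.
From dH/dt = 0: 0.00379·137 - 0.353 = 0.0289C*, so C* = 0.165/0.0289 = 5.73.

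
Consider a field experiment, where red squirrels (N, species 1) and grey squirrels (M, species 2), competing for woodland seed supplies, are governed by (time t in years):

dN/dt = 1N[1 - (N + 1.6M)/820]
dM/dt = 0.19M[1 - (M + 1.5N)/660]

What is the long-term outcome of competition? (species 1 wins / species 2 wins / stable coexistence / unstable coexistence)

Compare the nullcline intercepts: K1/α12 = 820/1.6 = 512 < K2 = 660; K2/α21 = 660/1.5 = 440 < K1 = 820.
Since both are reversed, neither can invade when rare; the interior point is a saddle.

unstable coexistence (outcome depends on initial conditions)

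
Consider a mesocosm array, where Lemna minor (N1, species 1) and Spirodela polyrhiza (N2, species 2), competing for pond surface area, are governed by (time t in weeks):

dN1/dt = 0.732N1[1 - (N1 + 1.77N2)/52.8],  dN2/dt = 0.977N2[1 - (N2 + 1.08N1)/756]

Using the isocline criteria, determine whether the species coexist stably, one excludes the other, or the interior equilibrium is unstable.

species 2 excludes species 1

Compare the nullcline intercepts: K1/α12 = 52.8/1.77 = 29.8 < K2 = 756; K2/α21 = 756/1.08 = 700 > K1 = 52.8.
Since the inequalities point opposite ways, species 2 can invade but species 1 cannot.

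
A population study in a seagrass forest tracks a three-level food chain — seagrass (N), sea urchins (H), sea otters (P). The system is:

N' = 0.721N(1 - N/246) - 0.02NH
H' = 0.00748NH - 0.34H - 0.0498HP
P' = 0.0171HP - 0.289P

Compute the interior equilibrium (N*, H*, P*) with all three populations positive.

N* ≈ 131, H* ≈ 16.9, P* ≈ 12.8

From dP/dt = 0: 0.0171H* = 0.289, so H* = 16.9.
From dN/dt = 0: 0.721(1 - N*/246) = 0.02·16.9, giving N* = 246·(1 - 0.469) = 131.
From dH/dt = 0: 0.00748·131 - 0.34 = 0.0498P*, so P* = 0.637/0.0498 = 12.8.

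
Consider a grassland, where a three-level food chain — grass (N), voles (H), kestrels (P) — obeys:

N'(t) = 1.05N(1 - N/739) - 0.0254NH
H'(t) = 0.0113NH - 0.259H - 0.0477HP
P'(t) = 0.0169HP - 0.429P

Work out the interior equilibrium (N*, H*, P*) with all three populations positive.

N* ≈ 285, H* ≈ 25.4, P* ≈ 62.1

From dP/dt = 0: 0.0169H* = 0.429, so H* = 25.4.
From dN/dt = 0: 1.05(1 - N*/739) = 0.0254·25.4, giving N* = 739·(1 - 0.614) = 285.
From dH/dt = 0: 0.0113·285 - 0.259 = 0.0477P*, so P* = 2.96/0.0477 = 62.1.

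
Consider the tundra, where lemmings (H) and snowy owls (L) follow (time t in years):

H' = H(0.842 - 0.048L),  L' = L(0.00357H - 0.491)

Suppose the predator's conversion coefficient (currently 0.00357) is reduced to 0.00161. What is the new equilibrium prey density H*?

At the interior fixed point, setting dL/dt = 0 with L > 0 fixes H* = (predator death rate)/(HL coefficient) — independent of the other coefficients.
With the change, H* = 0.491/0.00161 = 305; it rises from 138.

H* ≈ 305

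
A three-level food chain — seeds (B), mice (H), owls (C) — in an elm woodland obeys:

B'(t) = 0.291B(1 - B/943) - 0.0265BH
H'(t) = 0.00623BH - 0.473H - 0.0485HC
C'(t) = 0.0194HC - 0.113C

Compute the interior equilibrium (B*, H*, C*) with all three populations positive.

From dC/dt = 0: 0.0194H* = 0.113, so H* = 5.82.
From dB/dt = 0: 0.291(1 - B*/943) = 0.0265·5.82, giving B* = 943·(1 - 0.53) = 443.
From dH/dt = 0: 0.00623·443 - 0.473 = 0.0485C*, so C* = 2.29/0.0485 = 47.1.

B* ≈ 443, H* ≈ 5.82, C* ≈ 47.1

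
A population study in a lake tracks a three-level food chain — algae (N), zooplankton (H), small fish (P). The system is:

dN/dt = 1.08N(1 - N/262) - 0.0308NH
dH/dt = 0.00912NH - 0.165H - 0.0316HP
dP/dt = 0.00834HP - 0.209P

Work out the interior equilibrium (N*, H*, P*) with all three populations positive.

From dP/dt = 0: 0.00834H* = 0.209, so H* = 25.1.
From dN/dt = 0: 1.08(1 - N*/262) = 0.0308·25.1, giving N* = 262·(1 - 0.715) = 74.8.
From dH/dt = 0: 0.00912·74.8 - 0.165 = 0.0316P*, so P* = 0.517/0.0316 = 16.4.

N* ≈ 74.8, H* ≈ 25.1, P* ≈ 16.4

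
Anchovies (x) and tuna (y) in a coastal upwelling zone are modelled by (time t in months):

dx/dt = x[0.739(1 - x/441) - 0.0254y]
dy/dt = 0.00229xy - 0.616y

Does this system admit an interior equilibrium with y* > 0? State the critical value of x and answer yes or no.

The predator equation gives dy/dt > 0 only when x > 0.616/0.00229 = 269.
Without the predator, x → K = 441. Since 441 > 269, the predator can invade and persist.

Threshold x = 269; K > 269, so yes, the predator persists.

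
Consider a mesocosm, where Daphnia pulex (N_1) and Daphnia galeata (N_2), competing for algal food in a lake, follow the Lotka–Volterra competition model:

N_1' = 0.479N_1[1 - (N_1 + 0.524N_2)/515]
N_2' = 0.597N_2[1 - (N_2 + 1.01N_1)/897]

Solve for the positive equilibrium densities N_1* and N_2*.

Setting both brackets to zero gives the nullclines N_1 + 0.524N_2 = 515 and 1.01N_1 + N_2 = 897.
Substituting N_2 = 897 - 1.01N_1 into the first: N_1(1 - 0.524·1.01) = 515 - 0.524·897.
So N_1* = 45/0.471 = 95.5, and then N_2* = 897 - 1.01·95.5 = 801.

N_1* ≈ 95.5, N_2* ≈ 801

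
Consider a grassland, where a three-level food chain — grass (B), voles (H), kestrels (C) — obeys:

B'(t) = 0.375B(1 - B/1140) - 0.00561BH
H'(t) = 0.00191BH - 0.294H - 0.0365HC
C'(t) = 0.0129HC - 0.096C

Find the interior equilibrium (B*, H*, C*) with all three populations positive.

B* ≈ 1010, H* ≈ 7.44, C* ≈ 45

From dC/dt = 0: 0.0129H* = 0.096, so H* = 7.44.
From dB/dt = 0: 0.375(1 - B*/1140) = 0.00561·7.44, giving B* = 1140·(1 - 0.111) = 1010.
From dH/dt = 0: 0.00191·1010 - 0.294 = 0.0365C*, so C* = 1.64/0.0365 = 45.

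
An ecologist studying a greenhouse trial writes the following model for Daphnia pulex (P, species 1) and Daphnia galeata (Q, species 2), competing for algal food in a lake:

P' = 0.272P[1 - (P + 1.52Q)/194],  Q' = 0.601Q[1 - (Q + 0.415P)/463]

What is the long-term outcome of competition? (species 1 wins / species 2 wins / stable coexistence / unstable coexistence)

Compare the nullcline intercepts: K1/α12 = 194/1.52 = 128 < K2 = 463; K2/α21 = 463/0.415 = 1120 > K1 = 194.
Since the inequalities point opposite ways, species 2 can invade but species 1 cannot.

species 2 excludes species 1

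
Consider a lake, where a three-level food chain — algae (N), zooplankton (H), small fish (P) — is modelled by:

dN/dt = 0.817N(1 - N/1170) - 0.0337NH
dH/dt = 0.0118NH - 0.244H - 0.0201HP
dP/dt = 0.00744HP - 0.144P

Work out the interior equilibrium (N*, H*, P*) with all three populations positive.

From dP/dt = 0: 0.00744H* = 0.144, so H* = 19.4.
From dN/dt = 0: 0.817(1 - N*/1170) = 0.0337·19.4, giving N* = 1170·(1 - 0.798) = 236.
From dH/dt = 0: 0.0118·236 - 0.244 = 0.0201P*, so P* = 2.54/0.0201 = 126.

N* ≈ 236, H* ≈ 19.4, P* ≈ 126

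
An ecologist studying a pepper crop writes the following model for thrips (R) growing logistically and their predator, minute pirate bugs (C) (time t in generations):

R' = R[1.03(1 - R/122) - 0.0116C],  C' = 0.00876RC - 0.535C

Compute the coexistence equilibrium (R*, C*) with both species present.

R* ≈ 61.1, C* ≈ 44.3

From dC/dt = 0 with C > 0: 0.00876R* = 0.535, so R* = 61.1.
Substitute into dR/dt = 0: 1.03(1 - 61.1/122) = 0.0116C*.
The bracket is 0.499, giving C* = 0.514/0.0116 = 44.3.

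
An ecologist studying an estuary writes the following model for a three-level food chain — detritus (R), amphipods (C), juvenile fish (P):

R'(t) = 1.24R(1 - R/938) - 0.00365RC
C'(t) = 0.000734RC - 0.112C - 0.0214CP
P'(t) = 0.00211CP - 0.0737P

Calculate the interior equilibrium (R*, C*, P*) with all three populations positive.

From dP/dt = 0: 0.00211C* = 0.0737, so C* = 34.9.
From dR/dt = 0: 1.24(1 - R*/938) = 0.00365·34.9, giving R* = 938·(1 - 0.103) = 842.
From dC/dt = 0: 0.000734·842 - 0.112 = 0.0214P*, so P* = 0.506/0.0214 = 23.6.

R* ≈ 842, C* ≈ 34.9, P* ≈ 23.6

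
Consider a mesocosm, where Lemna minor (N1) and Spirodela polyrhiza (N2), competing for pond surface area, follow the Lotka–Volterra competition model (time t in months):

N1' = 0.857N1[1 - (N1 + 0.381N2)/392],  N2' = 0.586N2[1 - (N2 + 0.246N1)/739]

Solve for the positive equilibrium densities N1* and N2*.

Setting both brackets to zero gives the nullclines N1 + 0.381N2 = 392 and 0.246N1 + N2 = 739.
Substituting N2 = 739 - 0.246N1 into the first: N1(1 - 0.381·0.246) = 392 - 0.381·739.
So N1* = 110/0.906 = 122, and then N2* = 739 - 0.246·122 = 709.

N1* ≈ 122, N2* ≈ 709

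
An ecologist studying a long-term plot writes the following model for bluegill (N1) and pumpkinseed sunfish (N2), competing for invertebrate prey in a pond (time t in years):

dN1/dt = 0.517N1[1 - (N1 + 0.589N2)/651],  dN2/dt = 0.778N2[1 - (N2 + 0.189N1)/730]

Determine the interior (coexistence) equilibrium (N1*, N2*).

N1* ≈ 249, N2* ≈ 683

Setting both brackets to zero gives the nullclines N1 + 0.589N2 = 651 and 0.189N1 + N2 = 730.
Substituting N2 = 730 - 0.189N1 into the first: N1(1 - 0.589·0.189) = 651 - 0.589·730.
So N1* = 221/0.889 = 249, and then N2* = 730 - 0.189·249 = 683.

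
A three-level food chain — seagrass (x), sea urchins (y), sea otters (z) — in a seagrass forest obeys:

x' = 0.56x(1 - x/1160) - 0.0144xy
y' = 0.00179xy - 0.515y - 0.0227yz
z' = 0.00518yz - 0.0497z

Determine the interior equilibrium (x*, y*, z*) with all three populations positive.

From dz/dt = 0: 0.00518y* = 0.0497, so y* = 9.59.
From dx/dt = 0: 0.56(1 - x*/1160) = 0.0144·9.59, giving x* = 1160·(1 - 0.247) = 874.
From dy/dt = 0: 0.00179·874 - 0.515 = 0.0227z*, so z* = 1.05/0.0227 = 46.2.

x* ≈ 874, y* ≈ 9.59, z* ≈ 46.2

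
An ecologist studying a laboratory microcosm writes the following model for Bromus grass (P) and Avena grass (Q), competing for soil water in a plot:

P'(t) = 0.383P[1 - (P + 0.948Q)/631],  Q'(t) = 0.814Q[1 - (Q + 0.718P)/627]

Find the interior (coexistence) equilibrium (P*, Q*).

P* ≈ 115, Q* ≈ 545

Setting both brackets to zero gives the nullclines P + 0.948Q = 631 and 0.718P + Q = 627.
Substituting Q = 627 - 0.718P into the first: P(1 - 0.948·0.718) = 631 - 0.948·627.
So P* = 36.6/0.319 = 115, and then Q* = 627 - 0.718·115 = 545.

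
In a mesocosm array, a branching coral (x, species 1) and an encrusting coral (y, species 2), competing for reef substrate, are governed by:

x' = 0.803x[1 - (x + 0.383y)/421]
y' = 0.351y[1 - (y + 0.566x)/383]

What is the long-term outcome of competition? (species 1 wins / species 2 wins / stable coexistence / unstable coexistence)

Compare the nullcline intercepts: K1/α12 = 421/0.383 = 1100 > K2 = 383; K2/α21 = 383/0.566 = 677 > K1 = 421.
Since both inequalities hold, each species can invade when rare, so the interior equilibrium is stable.

stable coexistence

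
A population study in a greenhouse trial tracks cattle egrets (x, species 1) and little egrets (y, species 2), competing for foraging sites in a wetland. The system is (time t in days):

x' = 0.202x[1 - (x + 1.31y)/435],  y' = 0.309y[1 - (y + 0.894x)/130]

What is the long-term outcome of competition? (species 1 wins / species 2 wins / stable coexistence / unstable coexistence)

species 1 excludes species 2

Compare the nullcline intercepts: K1/α12 = 435/1.31 = 332 > K2 = 130; K2/α21 = 130/0.894 = 145 < K1 = 435.
Since the inequalities point opposite ways, species 1 can invade but species 2 cannot.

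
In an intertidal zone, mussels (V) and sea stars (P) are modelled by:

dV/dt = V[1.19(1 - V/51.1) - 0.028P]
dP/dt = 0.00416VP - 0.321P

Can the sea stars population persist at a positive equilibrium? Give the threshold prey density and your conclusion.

The predator equation gives dP/dt > 0 only when V > 0.321/0.00416 = 77.2.
Without the predator, V → K = 51.1. Since 51.1 < 77.2, the predator cannot invade.

Threshold V = 77.2; K < 77.2, so no, the predator goes extinct.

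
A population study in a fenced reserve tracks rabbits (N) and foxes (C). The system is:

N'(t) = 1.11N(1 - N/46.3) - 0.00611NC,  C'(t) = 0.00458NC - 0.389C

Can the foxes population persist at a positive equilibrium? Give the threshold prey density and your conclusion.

The predator equation gives dC/dt > 0 only when N > 0.389/0.00458 = 84.9.
Without the predator, N → K = 46.3. Since 46.3 < 84.9, the predator cannot invade.

Threshold N = 84.9; K < 84.9, so no, the predator goes extinct.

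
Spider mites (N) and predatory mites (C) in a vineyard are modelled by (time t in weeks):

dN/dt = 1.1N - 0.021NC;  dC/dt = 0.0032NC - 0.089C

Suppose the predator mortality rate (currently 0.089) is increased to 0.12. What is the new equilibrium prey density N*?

N* ≈ 37.5

At the interior fixed point, setting dC/dt = 0 with C > 0 fixes N* = (predator death rate)/(NC coefficient) — independent of the other coefficients.
With the change, N* = 0.12/0.0032 = 37.5; it rises from 27.8.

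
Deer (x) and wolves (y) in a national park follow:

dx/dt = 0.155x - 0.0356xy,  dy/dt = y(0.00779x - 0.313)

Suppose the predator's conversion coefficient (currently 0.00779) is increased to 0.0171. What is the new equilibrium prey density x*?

x* ≈ 18.3

At the interior fixed point, setting dy/dt = 0 with y > 0 fixes x* = (predator death rate)/(xy coefficient) — independent of the other coefficients.
With the change, x* = 0.313/0.0171 = 18.3; it falls from 40.2.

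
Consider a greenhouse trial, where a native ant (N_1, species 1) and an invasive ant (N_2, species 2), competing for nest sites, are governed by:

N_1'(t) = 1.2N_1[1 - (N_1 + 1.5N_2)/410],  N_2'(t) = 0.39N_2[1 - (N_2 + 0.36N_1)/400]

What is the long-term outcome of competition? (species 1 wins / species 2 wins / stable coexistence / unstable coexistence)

species 2 excludes species 1

Compare the nullcline intercepts: K1/α12 = 410/1.5 = 273 < K2 = 400; K2/α21 = 400/0.36 = 1110 > K1 = 410.
Since the inequalities point opposite ways, species 2 can invade but species 1 cannot.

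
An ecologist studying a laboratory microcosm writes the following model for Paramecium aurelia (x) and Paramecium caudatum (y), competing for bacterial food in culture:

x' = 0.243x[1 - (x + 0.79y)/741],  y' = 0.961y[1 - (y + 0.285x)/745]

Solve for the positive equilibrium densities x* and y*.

x* ≈ 197, y* ≈ 689

Setting both brackets to zero gives the nullclines x + 0.79y = 741 and 0.285x + y = 745.
Substituting y = 745 - 0.285x into the first: x(1 - 0.79·0.285) = 741 - 0.79·745.
So x* = 152/0.775 = 197, and then y* = 745 - 0.285·197 = 689.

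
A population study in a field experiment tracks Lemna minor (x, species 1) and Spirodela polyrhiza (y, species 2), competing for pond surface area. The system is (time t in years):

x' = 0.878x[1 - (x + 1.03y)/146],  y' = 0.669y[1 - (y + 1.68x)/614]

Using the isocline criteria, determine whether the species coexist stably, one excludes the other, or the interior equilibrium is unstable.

species 2 excludes species 1

Compare the nullcline intercepts: K1/α12 = 146/1.03 = 142 < K2 = 614; K2/α21 = 614/1.68 = 365 > K1 = 146.
Since the inequalities point opposite ways, species 2 can invade but species 1 cannot.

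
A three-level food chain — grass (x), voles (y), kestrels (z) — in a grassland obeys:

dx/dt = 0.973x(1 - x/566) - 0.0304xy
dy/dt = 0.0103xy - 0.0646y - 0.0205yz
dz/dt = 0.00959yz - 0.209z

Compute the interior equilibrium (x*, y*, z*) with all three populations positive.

From dz/dt = 0: 0.00959y* = 0.209, so y* = 21.8.
From dx/dt = 0: 0.973(1 - x*/566) = 0.0304·21.8, giving x* = 566·(1 - 0.681) = 181.
From dy/dt = 0: 0.0103·181 - 0.0646 = 0.0205z*, so z* = 1.8/0.0205 = 87.6.

x* ≈ 181, y* ≈ 21.8, z* ≈ 87.6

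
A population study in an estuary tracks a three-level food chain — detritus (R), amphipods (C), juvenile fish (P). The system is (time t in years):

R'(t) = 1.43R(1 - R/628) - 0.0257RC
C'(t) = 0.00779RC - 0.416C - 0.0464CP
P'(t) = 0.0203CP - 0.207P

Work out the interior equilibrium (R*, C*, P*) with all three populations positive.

From dP/dt = 0: 0.0203C* = 0.207, so C* = 10.2.
From dR/dt = 0: 1.43(1 - R*/628) = 0.0257·10.2, giving R* = 628·(1 - 0.183) = 513.
From dC/dt = 0: 0.00779·513 - 0.416 = 0.0464P*, so P* = 3.58/0.0464 = 77.1.

R* ≈ 513, C* ≈ 10.2, P* ≈ 77.1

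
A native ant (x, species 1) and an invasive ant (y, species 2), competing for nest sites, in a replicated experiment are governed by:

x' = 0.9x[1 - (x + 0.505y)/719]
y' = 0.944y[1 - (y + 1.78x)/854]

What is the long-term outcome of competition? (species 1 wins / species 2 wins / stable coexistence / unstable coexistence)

Compare the nullcline intercepts: K1/α12 = 719/0.505 = 1420 > K2 = 854; K2/α21 = 854/1.78 = 480 < K1 = 719.
Since the inequalities point opposite ways, species 1 can invade but species 2 cannot.

species 1 excludes species 2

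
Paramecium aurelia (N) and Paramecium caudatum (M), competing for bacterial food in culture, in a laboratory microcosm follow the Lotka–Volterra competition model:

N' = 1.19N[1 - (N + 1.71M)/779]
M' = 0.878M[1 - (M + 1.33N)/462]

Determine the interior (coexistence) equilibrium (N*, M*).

N* ≈ 8.65, M* ≈ 450

Setting both brackets to zero gives the nullclines N + 1.71M = 779 and 1.33N + M = 462.
Substituting M = 462 - 1.33N into the first: N(1 - 1.71·1.33) = 779 - 1.71·462.
So N* = -11/-1.27 = 8.65, and then M* = 462 - 1.33·8.65 = 450.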